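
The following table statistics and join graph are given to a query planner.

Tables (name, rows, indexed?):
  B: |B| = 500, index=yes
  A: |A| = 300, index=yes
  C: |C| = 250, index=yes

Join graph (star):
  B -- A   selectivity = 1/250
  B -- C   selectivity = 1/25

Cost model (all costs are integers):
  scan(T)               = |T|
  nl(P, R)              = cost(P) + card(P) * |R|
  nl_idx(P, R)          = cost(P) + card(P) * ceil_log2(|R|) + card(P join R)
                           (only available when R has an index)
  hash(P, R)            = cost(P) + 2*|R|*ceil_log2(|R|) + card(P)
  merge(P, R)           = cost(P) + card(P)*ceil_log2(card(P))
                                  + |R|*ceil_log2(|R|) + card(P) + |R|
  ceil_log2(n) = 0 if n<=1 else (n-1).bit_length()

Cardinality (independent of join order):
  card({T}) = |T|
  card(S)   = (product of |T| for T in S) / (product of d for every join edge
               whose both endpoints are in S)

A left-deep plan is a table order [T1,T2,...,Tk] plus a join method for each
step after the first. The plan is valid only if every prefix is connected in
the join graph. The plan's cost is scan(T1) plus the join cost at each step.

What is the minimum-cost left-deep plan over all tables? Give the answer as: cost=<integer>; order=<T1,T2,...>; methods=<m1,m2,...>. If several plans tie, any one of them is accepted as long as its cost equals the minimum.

cost=8200; order=A,B,C; methods=nl_idx,hash

Selinger DP (subsets sized 1..n):
  {B}: scan cost=500, card=500
  {A}: scan cost=300, card=300
  {C}: scan cost=250, card=250
  {AB}: card=600; try (B,nl_idx)→3600, (A,nl_idx)→5600, (A,hash)→6400, (B,merge)→8300, (A,merge)→8500, (B,hash)→9600 …(+2); best=3600 via (B,nl_idx)
  {BC}: card=5000; try (C,hash)→5000, (B,merge)→7500, (B,nl_idx)→7500, (C,merge)→7750, (C,nl_idx)→9500, (B,hash)→9500 …(+2); best=5000 via (C,hash)
  {ABC}: card=6000; try (C,hash)→8200, (C,merge)→12450, (C,nl_idx)→14400, (A,hash)→15400, (A,nl_idx)→56000, (A,merge)→78000 …(+2); best=8200 via (C,hash)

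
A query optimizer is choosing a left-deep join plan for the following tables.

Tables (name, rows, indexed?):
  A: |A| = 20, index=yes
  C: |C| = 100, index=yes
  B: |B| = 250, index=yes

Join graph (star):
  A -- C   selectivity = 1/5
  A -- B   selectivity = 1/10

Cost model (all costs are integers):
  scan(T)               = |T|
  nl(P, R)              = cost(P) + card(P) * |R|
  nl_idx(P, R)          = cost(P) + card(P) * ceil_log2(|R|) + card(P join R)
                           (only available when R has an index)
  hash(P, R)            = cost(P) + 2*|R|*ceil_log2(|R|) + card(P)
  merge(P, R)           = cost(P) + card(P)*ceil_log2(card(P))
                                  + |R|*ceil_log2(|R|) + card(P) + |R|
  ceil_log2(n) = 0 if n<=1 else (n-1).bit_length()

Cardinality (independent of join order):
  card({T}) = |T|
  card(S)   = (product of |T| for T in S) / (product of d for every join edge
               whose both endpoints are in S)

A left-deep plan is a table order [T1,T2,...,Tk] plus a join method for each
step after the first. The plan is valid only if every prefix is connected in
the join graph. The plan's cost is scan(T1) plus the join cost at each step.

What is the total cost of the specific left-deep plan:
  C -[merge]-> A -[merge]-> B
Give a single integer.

7270

step 1: scan C: cost=100, card=100
step 2: join A via merge
    card(P join A) = 100*20/(5) = 400
    cost = 100 + 100*7 + 20*5 + 100 + 20 = 1020
step 3: join B via merge
    card(P join B) = 400*250/(10) = 10000
    cost = 1020 + 400*9 + 250*8 + 400 + 250 = 7270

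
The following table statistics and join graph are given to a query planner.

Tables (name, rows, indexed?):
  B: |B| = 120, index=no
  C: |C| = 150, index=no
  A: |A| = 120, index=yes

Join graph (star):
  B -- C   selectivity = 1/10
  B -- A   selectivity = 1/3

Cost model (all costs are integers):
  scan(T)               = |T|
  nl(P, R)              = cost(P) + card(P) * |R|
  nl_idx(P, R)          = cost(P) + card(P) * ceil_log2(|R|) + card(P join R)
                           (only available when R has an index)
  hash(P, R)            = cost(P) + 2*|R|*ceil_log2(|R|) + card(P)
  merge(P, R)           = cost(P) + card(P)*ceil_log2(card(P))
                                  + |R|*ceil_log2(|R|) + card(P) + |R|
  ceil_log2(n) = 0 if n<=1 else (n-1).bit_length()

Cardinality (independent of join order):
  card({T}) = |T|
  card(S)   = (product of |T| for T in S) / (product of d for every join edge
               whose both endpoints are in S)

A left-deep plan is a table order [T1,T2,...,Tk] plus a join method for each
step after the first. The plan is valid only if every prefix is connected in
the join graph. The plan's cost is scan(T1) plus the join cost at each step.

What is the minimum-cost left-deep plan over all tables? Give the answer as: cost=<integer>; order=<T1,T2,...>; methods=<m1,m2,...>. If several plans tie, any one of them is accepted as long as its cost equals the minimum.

cost=5460; order=C,B,A; methods=hash,hash

Selinger DP (subsets sized 1..n):
  {B}: scan cost=120, card=120
  {C}: scan cost=150, card=150
  {A}: scan cost=120, card=120
  {BC}: card=1800; try (B,hash)→1980, (C,merge)→2430, (B,merge)→2460, (C,hash)→2640, (C,nl)→18120, (B,nl)→18150; best=1980 via (B,hash)
  {AB}: card=4800; try (B,hash)→1920, (A,hash)→1920, (B,merge)→2040, (A,merge)→2040, (A,nl_idx)→5760, (B,nl)→14520 …(+1); best=1920 via (B,hash)
  {ABC}: card=72000; try (A,hash)→5460, (C,hash)→9120, (A,merge)→24540, (C,merge)→70470, (A,nl_idx)→86580, (A,nl)→217980 …(+1); best=5460 via (A,hash)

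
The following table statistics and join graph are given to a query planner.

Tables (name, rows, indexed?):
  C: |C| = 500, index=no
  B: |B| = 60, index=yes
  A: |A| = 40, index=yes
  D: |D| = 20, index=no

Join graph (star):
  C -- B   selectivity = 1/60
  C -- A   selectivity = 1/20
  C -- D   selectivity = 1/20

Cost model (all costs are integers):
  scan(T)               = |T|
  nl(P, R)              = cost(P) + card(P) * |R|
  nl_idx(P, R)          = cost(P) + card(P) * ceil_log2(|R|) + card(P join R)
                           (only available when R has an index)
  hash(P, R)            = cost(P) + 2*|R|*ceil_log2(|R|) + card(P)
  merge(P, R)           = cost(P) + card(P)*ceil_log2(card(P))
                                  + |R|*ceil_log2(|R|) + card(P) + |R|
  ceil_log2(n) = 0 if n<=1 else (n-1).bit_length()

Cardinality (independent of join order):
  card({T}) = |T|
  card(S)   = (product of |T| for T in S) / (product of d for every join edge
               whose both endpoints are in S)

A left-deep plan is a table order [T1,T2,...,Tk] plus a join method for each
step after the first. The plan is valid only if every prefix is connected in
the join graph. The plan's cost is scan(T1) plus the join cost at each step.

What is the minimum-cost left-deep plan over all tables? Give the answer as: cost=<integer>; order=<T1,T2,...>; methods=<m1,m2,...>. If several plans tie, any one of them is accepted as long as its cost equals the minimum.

cost=3400; order=C,B,D,A; methods=hash,hash,hash

Selinger DP (subsets sized 1..n):
  {C}: scan cost=500, card=500
  {B}: scan cost=60, card=60
  {A}: scan cost=40, card=40
  {D}: scan cost=20, card=20
  {BC}: card=500; try (B,hash)→1720, (B,nl_idx)→4000, (C,merge)→5480, (B,merge)→5920, (C,hash)→9120, (C,nl)→30060 …(+1); best=1720 via (B,hash)
  {AC}: card=1000; try (A,hash)→1480, (A,nl_idx)→4500, (C,merge)→5320, (A,merge)→5780, (C,hash)→9080, (C,nl)→20040 …(+1); best=1480 via (A,hash)
  {CD}: card=500; try (D,hash)→1200, (C,merge)→5140, (D,merge)→5620, (C,hash)→9040, (C,nl)→10020, (D,nl)→10500; best=1200 via (D,hash)
  {ABC}: card=1000; try (A,hash)→2700, (B,hash)→3200, (A,nl_idx)→5720, (A,merge)→7000, (B,nl_idx)→8480, (B,merge)→12900 …(+2); best=2700 via (A,hash)
  {BCD}: card=500; try (D,hash)→2420, (B,hash)→2420, (B,nl_idx)→4700, (B,merge)→6620, (D,merge)→6840, (D,nl)→11720 …(+1); best=2420 via (D,hash)
  {ACD}: card=1000; try (A,hash)→2180, (D,hash)→2680, (A,nl_idx)→5200, (A,merge)→6480, (D,merge)→12600, (A,nl)→21200 …(+1); best=2180 via (A,hash)
  {ABCD}: card=1000; try (A,hash)→3400, (D,hash)→3900, (B,hash)→3900, (A,nl_idx)→6420, (A,merge)→7700, (B,nl_idx)→9180 …(+5); best=3400 via (A,hash)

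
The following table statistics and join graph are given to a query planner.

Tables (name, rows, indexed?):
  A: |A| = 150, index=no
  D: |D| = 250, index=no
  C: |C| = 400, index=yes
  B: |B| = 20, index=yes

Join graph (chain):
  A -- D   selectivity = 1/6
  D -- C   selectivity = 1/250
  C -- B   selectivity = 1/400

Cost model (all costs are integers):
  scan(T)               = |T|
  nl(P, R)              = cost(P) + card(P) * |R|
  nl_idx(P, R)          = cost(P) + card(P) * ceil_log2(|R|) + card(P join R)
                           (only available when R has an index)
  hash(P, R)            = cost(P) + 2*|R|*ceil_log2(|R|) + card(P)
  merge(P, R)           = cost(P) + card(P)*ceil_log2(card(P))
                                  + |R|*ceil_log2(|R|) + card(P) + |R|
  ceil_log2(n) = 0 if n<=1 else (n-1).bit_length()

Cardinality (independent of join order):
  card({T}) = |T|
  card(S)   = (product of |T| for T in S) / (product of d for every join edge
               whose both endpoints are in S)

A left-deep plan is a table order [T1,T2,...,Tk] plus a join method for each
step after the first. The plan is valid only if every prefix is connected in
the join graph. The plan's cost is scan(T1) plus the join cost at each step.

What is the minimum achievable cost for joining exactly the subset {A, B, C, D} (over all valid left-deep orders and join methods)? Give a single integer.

Selinger DP over subsets of {A,B,C,D}:
  {A}: scan cost=150, card=150
  {D}: scan cost=250, card=250
  {C}: scan cost=400, card=400
  {B}: scan cost=20, card=20
  {AD}: card=6250; try (A,hash)→2900, (D,merge)→3750, (A,merge)→3850, (D,hash)→4300, (D,nl)→37650, (A,nl)→37750; best=2900 via (A,hash)
  {CD}: card=400; try (C,nl_idx)→2900, (D,hash)→4800, (C,merge)→6500, (D,merge)→6650, (C,hash)→7700, (C,nl)→100250 …(+1); best=2900 via (C,nl_idx)
  {BC}: card=20; try (C,nl_idx)→220, (B,hash)→1000, (B,nl_idx)→2420, (C,merge)→4140, (B,merge)→4520, (C,hash)→7240 …(+2); best=220 via (C,nl_idx)
  {ACD}: card=10000; try (A,hash)→5700, (A,merge)→8250, (C,hash)→16350, (A,nl)→62900, (C,nl_idx)→69150, (C,merge)→94400 …(+1); best=5700 via (A,hash)
  {BCD}: card=20; try (D,merge)→2590, (B,hash)→3500, (D,hash)→4240, (B,nl_idx)→4920, (D,nl)→5220, (B,merge)→7020 …(+1); best=2590 via (D,merge)
  {ABCD}: card=500; try (A,merge)→4060, (A,hash)→5010, (A,nl)→5590, (B,hash)→15900, (B,nl_idx)→56200, (B,merge)→155820 …(+1); best=4060 via (A,merge)

4060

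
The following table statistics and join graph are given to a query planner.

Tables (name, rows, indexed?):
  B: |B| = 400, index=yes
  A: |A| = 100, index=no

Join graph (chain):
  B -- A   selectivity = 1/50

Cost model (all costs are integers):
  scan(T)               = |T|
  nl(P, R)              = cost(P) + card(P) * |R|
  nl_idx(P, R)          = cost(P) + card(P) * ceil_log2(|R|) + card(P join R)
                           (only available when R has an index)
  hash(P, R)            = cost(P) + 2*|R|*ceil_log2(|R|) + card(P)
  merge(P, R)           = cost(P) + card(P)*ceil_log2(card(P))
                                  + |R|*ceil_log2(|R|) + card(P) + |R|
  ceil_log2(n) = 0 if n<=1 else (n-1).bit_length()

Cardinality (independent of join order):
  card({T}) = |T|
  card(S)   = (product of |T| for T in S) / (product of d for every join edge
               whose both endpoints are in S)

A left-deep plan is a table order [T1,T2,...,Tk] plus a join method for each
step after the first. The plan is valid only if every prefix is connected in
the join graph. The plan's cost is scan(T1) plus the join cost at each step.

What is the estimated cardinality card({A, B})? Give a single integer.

Tables in S: A(100), B(400)
Edges inside S: B-A(d=50)
numerator = 100 * 400 = 40000
denominator = 50 = 50
card(S) = 40000 / 50 = 800

800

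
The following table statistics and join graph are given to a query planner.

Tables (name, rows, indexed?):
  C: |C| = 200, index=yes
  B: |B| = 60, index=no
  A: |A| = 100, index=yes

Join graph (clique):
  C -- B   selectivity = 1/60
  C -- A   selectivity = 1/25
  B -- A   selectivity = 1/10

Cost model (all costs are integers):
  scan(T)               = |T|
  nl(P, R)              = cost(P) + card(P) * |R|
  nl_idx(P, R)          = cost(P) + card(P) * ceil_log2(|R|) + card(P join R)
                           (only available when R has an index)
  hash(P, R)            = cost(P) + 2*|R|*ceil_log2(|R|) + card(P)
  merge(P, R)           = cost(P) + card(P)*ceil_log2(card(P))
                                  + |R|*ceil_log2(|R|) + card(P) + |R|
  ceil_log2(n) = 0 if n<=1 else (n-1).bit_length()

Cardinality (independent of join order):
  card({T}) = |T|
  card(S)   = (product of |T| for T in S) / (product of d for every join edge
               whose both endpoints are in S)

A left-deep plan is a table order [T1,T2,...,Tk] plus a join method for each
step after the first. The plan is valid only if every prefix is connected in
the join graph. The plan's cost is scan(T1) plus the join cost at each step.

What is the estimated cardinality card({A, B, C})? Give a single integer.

Tables in S: A(100), B(60), C(200)
Edges inside S: C-B(d=60), C-A(d=25), B-A(d=10)
numerator = 100 * 60 * 200 = 1200000
denominator = 60 * 25 * 10 = 15000
card(S) = 1200000 / 15000 = 80

80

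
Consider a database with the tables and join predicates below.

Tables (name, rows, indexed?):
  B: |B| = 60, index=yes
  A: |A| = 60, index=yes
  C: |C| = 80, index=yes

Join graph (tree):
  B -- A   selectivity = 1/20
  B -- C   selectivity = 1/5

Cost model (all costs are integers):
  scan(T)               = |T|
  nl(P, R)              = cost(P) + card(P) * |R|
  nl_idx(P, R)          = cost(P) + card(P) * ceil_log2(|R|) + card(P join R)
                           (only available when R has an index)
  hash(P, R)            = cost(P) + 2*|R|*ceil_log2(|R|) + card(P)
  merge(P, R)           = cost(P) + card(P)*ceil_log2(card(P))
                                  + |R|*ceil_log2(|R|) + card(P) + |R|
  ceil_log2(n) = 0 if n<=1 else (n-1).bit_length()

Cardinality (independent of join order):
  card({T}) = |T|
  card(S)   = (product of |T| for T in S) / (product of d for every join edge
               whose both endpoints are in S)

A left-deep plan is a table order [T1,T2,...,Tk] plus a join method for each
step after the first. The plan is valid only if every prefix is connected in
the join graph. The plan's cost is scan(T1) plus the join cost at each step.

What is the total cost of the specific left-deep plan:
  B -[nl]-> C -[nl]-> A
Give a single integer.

step 1: scan B: cost=60, card=60
step 2: join C via nl
    card(P join C) = 60*80/(5) = 960
    cost = 60 + 60*80 = 4860
step 3: join A via nl
    card(P join A) = 960*60/(20) = 2880
    cost = 4860 + 960*60 = 62460

62460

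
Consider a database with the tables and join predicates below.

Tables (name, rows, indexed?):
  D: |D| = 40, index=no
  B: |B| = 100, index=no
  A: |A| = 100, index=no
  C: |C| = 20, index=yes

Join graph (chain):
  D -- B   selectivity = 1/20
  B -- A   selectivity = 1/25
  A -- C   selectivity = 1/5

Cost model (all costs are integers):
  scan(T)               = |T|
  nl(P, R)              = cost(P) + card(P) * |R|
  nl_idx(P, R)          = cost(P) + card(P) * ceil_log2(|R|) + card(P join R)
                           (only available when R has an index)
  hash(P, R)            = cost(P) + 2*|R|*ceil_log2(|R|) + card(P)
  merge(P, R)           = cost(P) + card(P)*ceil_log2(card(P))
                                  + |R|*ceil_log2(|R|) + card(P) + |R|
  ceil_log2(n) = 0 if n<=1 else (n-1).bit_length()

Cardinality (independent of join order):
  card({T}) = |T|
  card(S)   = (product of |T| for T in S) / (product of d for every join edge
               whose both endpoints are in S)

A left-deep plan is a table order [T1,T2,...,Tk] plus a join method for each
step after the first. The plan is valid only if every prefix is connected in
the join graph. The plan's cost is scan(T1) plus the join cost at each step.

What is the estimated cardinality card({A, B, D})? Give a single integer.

Tables in S: A(100), B(100), D(40)
Edges inside S: D-B(d=20), B-A(d=25)
numerator = 100 * 100 * 40 = 400000
denominator = 20 * 25 = 500
card(S) = 400000 / 500 = 800

800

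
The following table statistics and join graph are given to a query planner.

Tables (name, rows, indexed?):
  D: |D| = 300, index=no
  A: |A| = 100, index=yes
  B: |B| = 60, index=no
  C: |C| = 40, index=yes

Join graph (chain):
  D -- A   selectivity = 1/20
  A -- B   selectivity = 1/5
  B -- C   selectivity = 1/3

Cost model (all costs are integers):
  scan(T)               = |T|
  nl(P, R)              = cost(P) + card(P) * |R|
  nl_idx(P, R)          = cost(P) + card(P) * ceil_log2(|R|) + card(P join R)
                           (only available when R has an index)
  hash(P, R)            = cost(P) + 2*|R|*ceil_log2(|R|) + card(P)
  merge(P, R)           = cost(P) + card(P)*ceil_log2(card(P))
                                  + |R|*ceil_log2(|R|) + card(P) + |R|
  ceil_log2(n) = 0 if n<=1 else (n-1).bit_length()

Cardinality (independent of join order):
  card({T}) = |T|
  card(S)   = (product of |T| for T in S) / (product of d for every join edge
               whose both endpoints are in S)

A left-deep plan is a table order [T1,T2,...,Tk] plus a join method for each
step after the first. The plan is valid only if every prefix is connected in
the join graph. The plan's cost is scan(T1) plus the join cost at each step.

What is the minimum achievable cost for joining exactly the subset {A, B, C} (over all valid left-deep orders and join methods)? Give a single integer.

Selinger DP over subsets of {A,B,C}:
  {A}: scan cost=100, card=100
  {B}: scan cost=60, card=60
  {C}: scan cost=40, card=40
  {AB}: card=1200; try (B,hash)→920, (A,merge)→1280, (B,merge)→1320, (A,hash)→1520, (A,nl_idx)→1680, (A,nl)→6060 …(+1); best=920 via (B,hash)
  {BC}: card=800; try (C,hash)→600, (B,merge)→740, (C,merge)→760, (B,hash)→800, (C,nl_idx)→1220, (B,nl)→2440 …(+1); best=600 via (C,hash)
  {ABC}: card=16000; try (C,hash)→2600, (A,hash)→2800, (A,merge)→10200, (C,merge)→15600, (A,nl_idx)→22200, (C,nl_idx)→24120 …(+2); best=2600 via (C,hash)

2600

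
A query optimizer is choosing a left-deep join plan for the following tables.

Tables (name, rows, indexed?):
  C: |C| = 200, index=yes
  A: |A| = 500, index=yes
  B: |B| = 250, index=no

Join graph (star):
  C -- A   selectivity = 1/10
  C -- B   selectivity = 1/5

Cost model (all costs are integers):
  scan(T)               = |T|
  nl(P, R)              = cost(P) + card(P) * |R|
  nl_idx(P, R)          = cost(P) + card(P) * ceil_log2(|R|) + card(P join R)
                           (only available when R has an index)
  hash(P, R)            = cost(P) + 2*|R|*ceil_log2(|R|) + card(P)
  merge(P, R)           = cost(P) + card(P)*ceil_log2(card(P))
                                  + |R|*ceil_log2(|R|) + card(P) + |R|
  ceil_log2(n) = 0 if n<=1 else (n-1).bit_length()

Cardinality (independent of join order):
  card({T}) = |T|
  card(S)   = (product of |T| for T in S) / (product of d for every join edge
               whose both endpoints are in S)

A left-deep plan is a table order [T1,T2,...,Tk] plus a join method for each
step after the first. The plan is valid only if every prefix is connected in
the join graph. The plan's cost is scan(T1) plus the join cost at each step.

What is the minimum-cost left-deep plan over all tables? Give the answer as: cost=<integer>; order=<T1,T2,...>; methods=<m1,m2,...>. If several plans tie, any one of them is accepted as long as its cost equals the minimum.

cost=18200; order=A,C,B; methods=hash,hash

Selinger DP (subsets sized 1..n):
  {C}: scan cost=200, card=200
  {A}: scan cost=500, card=500
  {B}: scan cost=250, card=250
  {AC}: card=10000; try (C,hash)→4200, (A,merge)→7000, (C,merge)→7300, (A,hash)→9400, (A,nl_idx)→12000, (C,nl_idx)→14500 …(+2); best=4200 via (C,hash)
  {BC}: card=10000; try (C,hash)→3700, (B,merge)→4250, (C,merge)→4300, (B,hash)→4400, (C,nl_idx)→12250, (B,nl)→50200 …(+1); best=3700 via (C,hash)
  {ABC}: card=500000; try (B,hash)→18200, (A,hash)→22700, (B,merge)→156450, (A,merge)→158700, (A,nl_idx)→593700, (B,nl)→2504200 …(+1); best=18200 via (B,hash)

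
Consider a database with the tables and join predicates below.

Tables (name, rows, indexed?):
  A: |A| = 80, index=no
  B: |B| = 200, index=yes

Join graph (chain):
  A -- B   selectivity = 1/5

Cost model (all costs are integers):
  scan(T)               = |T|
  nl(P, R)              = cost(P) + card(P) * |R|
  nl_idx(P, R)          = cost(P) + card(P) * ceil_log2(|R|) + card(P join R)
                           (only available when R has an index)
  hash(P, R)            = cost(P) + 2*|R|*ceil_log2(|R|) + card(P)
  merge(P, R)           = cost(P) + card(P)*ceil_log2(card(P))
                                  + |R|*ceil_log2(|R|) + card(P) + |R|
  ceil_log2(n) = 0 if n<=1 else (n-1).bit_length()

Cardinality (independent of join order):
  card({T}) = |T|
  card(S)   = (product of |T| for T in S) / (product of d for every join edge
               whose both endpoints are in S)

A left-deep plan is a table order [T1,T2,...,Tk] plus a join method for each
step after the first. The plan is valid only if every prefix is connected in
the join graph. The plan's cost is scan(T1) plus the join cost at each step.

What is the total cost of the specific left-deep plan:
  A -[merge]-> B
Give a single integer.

step 1: scan A: cost=80, card=80
step 2: join B via merge
    card(P join B) = 80*200/(5) = 3200
    cost = 80 + 80*7 + 200*8 + 80 + 200 = 2520

2520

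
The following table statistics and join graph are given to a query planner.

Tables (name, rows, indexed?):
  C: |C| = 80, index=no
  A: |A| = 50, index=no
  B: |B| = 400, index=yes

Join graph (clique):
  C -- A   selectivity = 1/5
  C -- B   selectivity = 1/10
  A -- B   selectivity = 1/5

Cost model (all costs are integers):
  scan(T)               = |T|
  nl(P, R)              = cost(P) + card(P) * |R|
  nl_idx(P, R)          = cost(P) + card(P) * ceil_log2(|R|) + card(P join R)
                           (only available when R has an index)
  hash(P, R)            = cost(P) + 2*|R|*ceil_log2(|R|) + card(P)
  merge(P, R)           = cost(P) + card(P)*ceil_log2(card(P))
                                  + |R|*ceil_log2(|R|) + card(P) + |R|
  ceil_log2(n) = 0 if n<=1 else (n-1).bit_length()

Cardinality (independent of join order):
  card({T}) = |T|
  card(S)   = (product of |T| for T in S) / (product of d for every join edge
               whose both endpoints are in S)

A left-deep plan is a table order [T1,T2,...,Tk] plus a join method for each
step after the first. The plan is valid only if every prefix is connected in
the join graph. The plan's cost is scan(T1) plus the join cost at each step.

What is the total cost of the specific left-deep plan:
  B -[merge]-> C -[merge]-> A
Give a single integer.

step 1: scan B: cost=400, card=400
step 2: join C via merge
    card(P join C) = 400*80/(10) = 3200
    cost = 400 + 400*9 + 80*7 + 400 + 80 = 5040
step 3: join A via merge
    card(P join A) = 3200*50/(5*5) = 6400
    cost = 5040 + 3200*12 + 50*6 + 3200 + 50 = 46990

46990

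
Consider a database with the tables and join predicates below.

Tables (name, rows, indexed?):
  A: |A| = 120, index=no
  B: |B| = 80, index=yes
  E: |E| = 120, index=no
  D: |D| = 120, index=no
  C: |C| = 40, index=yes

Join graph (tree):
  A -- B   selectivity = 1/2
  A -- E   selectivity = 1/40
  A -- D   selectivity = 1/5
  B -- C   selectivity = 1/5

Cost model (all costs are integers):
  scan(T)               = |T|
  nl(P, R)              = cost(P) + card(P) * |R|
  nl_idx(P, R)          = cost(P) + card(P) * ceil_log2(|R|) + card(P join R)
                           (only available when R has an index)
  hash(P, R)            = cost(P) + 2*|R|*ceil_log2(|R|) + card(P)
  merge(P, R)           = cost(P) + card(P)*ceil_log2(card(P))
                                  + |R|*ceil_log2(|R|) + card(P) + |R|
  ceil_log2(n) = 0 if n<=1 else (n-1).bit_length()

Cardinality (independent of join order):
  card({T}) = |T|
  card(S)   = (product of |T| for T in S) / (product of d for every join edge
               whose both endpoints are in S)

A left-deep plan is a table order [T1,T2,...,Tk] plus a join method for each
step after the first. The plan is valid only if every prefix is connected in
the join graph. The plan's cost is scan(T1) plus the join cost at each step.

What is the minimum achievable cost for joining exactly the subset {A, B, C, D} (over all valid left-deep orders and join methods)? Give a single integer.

Selinger DP over subsets of {A,B,C,D}:
  {A}: scan cost=120, card=120
  {B}: scan cost=80, card=80
  {D}: scan cost=120, card=120
  {C}: scan cost=40, card=40
  {AB}: card=4800; try (B,hash)→1360, (A,merge)→1680, (B,merge)→1720, (A,hash)→1840, (B,nl_idx)→5760, (A,nl)→9680 …(+1); best=1360 via (B,hash)
  {AD}: card=2880; try (D,hash)→1920, (A,hash)→1920, (D,merge)→2040, (A,merge)→2040, (D,nl)→14520, (A,nl)→14520; best=1920 via (D,hash)
  {BC}: card=640; try (C,hash)→640, (B,merge)→960, (B,nl_idx)→960, (C,merge)→1000, (C,nl_idx)→1200, (B,hash)→1200 …(+2); best=640 via (C,hash)
  {ABD}: card=115200; try (B,hash)→5920, (D,hash)→7840, (B,merge)→40000, (D,merge)→69520, (B,nl_idx)→137280, (B,nl)→232320 …(+1); best=5920 via (B,hash)
  {ABC}: card=38400; try (A,hash)→2960, (C,hash)→6640, (A,merge)→8640, (C,nl_idx)→68560, (C,merge)→68840, (A,nl)→77440 …(+1); best=2960 via (A,hash)
  {ABCD}: card=921600; try (D,hash)→43040, (C,hash)→121600, (D,merge)→656720, (C,nl_idx)→1618720, (C,merge)→2079800, (D,nl)→4610960 …(+1); best=43040 via (D,hash)

43040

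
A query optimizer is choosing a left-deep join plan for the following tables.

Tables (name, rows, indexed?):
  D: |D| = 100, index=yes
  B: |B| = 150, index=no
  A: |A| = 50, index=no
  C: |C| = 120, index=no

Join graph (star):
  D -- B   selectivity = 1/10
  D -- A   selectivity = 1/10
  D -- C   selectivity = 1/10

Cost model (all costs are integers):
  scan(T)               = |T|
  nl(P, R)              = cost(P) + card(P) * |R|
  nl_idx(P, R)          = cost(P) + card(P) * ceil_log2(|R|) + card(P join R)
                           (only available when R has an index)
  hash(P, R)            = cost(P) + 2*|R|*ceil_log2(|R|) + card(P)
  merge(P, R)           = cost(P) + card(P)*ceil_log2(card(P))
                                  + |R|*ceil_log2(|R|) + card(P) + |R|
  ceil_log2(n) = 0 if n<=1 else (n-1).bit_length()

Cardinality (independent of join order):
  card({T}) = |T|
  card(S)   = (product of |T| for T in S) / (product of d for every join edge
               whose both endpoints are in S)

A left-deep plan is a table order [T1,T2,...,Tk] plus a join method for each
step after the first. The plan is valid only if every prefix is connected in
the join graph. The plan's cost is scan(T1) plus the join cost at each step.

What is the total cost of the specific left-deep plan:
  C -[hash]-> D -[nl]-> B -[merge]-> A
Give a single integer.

469990

step 1: scan C: cost=120, card=120
step 2: join D via hash
    card(P join D) = 120*100/(10) = 1200
    cost = 120 + 2*100*7 + 120 = 1640
step 3: join B via nl
    card(P join B) = 1200*150/(10) = 18000
    cost = 1640 + 1200*150 = 181640
step 4: join A via merge
    card(P join A) = 18000*50/(10) = 90000
    cost = 181640 + 18000*15 + 50*6 + 18000 + 50 = 469990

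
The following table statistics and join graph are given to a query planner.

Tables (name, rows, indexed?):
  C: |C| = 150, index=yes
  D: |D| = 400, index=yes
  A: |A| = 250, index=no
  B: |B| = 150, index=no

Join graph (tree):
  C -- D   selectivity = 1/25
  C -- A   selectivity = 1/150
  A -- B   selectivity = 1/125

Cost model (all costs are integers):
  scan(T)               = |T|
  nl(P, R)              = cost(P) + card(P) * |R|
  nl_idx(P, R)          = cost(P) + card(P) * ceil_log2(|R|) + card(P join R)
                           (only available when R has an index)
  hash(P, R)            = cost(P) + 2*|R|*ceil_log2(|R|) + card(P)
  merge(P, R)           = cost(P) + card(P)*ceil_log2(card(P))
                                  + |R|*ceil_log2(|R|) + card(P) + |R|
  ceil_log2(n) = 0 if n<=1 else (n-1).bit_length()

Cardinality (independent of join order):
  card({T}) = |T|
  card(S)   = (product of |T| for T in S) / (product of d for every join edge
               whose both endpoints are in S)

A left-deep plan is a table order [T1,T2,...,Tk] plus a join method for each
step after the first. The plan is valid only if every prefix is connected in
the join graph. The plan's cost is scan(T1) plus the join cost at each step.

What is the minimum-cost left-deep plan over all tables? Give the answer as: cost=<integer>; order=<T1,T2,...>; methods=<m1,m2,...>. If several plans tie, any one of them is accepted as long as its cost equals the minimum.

cost=12150; order=A,C,B,D; methods=nl_idx,hash,merge

Selinger DP (subsets sized 1..n):
  {C}: scan cost=150, card=150
  {D}: scan cost=400, card=400
  {A}: scan cost=250, card=250
  {B}: scan cost=150, card=150
  {CD}: card=2400; try (C,hash)→3200, (D,nl_idx)→3900, (D,merge)→5500, (C,merge)→5750, (C,nl_idx)→6000, (D,hash)→7500 …(+2); best=3200 via (C,hash)
  {AC}: card=250; try (C,nl_idx)→2500, (C,hash)→2900, (A,merge)→3750, (C,merge)→3850, (A,hash)→4300, (A,nl)→37650 …(+1); best=2500 via (C,nl_idx)
  {AB}: card=300; try (B,hash)→2900, (A,merge)→3750, (B,merge)→3850, (A,hash)→4300, (A,nl)→37650, (B,nl)→37750; best=2900 via (B,hash)
  {ACD}: card=4000; try (D,merge)→8750, (D,nl_idx)→8750, (A,hash)→9600, (D,hash)→9950, (A,merge)→36650, (D,nl)→102500 …(+1); best=8750 via (D,merge)
  {ABC}: card=300; try (B,hash)→5150, (C,hash)→5600, (C,nl_idx)→5600, (B,merge)→6100, (C,merge)→7250, (B,nl)→40000 …(+1); best=5150 via (B,hash)
  {ABCD}: card=4800; try (D,merge)→12150, (D,hash)→12650, (D,nl_idx)→12650, (B,hash)→15150, (B,merge)→62100, (D,nl)→125150 …(+1); best=12150 via (D,merge)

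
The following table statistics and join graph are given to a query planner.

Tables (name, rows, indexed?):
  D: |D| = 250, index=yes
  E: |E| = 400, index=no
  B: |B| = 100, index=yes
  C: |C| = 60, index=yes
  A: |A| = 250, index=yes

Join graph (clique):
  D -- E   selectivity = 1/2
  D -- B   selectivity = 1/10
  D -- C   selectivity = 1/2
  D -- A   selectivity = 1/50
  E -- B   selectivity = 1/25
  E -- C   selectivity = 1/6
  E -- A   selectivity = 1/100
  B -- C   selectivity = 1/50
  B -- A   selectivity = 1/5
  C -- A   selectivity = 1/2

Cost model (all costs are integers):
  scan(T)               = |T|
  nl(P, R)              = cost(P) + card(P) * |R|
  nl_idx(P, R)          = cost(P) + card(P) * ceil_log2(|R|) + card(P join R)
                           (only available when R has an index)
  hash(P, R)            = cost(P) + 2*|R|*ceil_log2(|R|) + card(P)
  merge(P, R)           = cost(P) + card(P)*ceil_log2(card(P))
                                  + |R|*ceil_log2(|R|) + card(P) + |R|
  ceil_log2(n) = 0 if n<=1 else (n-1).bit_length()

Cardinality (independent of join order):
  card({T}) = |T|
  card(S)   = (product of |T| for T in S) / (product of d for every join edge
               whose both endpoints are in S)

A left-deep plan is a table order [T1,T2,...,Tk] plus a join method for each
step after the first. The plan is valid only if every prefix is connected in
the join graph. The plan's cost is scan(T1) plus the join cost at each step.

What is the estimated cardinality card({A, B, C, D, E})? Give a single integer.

10

Tables in S: A(250), B(100), C(60), D(250), E(400)
Edges inside S: D-E(d=2), D-B(d=10), D-C(d=2), D-A(d=50), E-B(d=25), E-C(d=6), E-A(d=100), B-C(d=50), B-A(d=5), C-A(d=2)
numerator = 250 * 100 * 60 * 250 * 400 = 150000000000
denominator = 2 * 10 * 2 * 50 * 25 * 6 * 100 * 50 * 5 * 2 = 15000000000
card(S) = 150000000000 / 15000000000 = 10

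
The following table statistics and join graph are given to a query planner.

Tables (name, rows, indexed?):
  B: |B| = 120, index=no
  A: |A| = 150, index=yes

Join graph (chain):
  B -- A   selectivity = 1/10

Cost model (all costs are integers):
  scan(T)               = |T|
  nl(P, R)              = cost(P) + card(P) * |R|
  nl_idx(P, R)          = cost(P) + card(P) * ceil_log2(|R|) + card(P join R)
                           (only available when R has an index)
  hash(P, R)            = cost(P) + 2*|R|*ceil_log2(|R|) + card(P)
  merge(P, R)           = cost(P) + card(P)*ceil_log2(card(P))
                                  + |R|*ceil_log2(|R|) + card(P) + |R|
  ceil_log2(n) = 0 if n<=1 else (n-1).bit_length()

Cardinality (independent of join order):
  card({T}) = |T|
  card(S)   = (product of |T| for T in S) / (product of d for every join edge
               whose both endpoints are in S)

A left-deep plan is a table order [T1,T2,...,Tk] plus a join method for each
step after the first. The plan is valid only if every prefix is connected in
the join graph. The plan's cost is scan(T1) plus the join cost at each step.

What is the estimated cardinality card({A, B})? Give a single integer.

1800

Tables in S: A(150), B(120)
Edges inside S: B-A(d=10)
numerator = 150 * 120 = 18000
denominator = 10 = 10
card(S) = 18000 / 10 = 1800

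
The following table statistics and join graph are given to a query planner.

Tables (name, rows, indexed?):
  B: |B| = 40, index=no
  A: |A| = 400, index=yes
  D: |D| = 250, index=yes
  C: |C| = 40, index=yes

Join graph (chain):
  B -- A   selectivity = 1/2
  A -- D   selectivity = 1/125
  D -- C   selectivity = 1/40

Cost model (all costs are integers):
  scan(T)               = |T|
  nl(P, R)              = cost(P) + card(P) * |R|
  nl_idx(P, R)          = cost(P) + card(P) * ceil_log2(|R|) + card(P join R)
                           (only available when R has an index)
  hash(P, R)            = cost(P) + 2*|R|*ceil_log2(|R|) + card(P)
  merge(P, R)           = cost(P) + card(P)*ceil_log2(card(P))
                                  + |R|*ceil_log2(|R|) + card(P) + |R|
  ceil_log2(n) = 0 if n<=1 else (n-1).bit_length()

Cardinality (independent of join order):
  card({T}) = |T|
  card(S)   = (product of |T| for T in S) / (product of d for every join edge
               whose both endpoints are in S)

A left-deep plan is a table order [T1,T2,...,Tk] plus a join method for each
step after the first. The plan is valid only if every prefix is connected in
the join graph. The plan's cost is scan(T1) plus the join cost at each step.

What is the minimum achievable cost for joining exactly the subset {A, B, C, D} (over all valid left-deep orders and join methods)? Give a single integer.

Selinger DP over subsets of {A,B,C,D}:
  {B}: scan cost=40, card=40
  {A}: scan cost=400, card=400
  {D}: scan cost=250, card=250
  {C}: scan cost=40, card=40
  {AB}: card=8000; try (B,hash)→1280, (A,merge)→4320, (B,merge)→4680, (A,hash)→7280, (A,nl_idx)→8400, (A,nl)→16040 …(+1); best=1280 via (B,hash)
  {AD}: card=800; try (A,nl_idx)→3300, (D,nl_idx)→4400, (D,hash)→4800, (A,merge)→6500, (D,merge)→6650, (A,hash)→7700 …(+2); best=3300 via (A,nl_idx)
  {CD}: card=250; try (D,nl_idx)→610, (C,hash)→980, (C,nl_idx)→2000, (D,merge)→2570, (C,merge)→2780, (D,hash)→4080 …(+2); best=610 via (D,nl_idx)
  {ABD}: card=16000; try (B,hash)→4580, (B,merge)→12380, (D,hash)→13280, (B,nl)→35300, (D,nl_idx)→81280, (D,merge)→115530 …(+1); best=4580 via (B,hash)
  {ACD}: card=800; try (A,nl_idx)→3660, (C,hash)→4580, (A,merge)→6860, (A,hash)→8060, (C,nl_idx)→8900, (C,merge)→12380 …(+2); best=3660 via (A,nl_idx)
  {ABCD}: card=16000; try (B,hash)→4940, (B,merge)→12740, (C,hash)→21060, (B,nl)→35660, (C,nl_idx)→116580, (C,merge)→244860 …(+1); best=4940 via (B,hash)

4940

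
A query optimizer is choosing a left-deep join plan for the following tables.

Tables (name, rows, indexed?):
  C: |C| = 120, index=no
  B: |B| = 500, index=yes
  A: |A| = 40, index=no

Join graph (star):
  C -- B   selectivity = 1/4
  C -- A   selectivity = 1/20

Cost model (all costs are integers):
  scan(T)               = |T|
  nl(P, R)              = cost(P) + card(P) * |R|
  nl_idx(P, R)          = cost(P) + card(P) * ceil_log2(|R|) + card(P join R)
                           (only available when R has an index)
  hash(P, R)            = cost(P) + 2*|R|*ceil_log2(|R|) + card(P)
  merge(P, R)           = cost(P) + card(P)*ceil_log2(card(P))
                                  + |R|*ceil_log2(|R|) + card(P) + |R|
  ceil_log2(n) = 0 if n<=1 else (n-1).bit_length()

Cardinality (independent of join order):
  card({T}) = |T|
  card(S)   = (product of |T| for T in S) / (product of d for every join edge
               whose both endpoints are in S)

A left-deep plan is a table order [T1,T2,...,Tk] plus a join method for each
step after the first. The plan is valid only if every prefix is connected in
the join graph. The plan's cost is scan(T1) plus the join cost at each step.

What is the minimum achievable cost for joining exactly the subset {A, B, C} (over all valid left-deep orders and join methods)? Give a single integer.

Selinger DP over subsets of {A,B,C}:
  {C}: scan cost=120, card=120
  {B}: scan cost=500, card=500
  {A}: scan cost=40, card=40
  {BC}: card=15000; try (C,hash)→2680, (B,merge)→6080, (C,merge)→6460, (B,hash)→9240, (B,nl_idx)→16200, (B,nl)→60120 …(+1); best=2680 via (C,hash)
  {AC}: card=240; try (A,hash)→720, (C,merge)→1280, (A,merge)→1360, (C,hash)→1760, (C,nl)→4840, (A,nl)→4920; best=720 via (A,hash)
  {ABC}: card=30000; try (B,merge)→7880, (B,hash)→9960, (A,hash)→18160, (B,nl_idx)→32880, (B,nl)→120720, (A,merge)→227960 …(+1); best=7880 via (B,merge)

7880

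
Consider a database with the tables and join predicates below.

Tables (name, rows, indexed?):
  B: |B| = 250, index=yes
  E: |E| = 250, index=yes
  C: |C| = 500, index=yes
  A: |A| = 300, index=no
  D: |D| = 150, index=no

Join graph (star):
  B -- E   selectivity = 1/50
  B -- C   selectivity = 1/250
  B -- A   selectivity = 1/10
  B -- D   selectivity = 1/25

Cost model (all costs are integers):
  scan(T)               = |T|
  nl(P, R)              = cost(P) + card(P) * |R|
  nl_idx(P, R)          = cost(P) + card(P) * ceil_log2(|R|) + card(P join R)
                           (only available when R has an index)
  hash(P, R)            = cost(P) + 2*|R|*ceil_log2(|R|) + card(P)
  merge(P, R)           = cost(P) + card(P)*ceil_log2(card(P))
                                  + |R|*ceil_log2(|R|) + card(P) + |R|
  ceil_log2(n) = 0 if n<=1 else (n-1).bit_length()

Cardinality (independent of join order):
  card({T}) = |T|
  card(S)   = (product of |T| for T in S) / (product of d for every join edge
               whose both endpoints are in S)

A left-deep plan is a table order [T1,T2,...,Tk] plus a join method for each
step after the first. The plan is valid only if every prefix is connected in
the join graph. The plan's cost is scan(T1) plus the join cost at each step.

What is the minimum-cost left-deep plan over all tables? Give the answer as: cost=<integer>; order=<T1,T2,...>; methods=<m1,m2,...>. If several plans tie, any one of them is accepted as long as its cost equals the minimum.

cost=32800; order=B,C,E,D,A; methods=nl_idx,hash,hash,hash

Selinger DP (subsets sized 1..n):
  {B}: scan cost=250, card=250
  {E}: scan cost=250, card=250
  {C}: scan cost=500, card=500
  {A}: scan cost=300, card=300
  {D}: scan cost=150, card=150
  {BE}: card=1250; try (E,nl_idx)→3500, (B,nl_idx)→3500, (E,hash)→4500, (B,hash)→4500, (E,merge)→4750, (B,merge)→4750 …(+2); best=3500 via (E,nl_idx)
  {BC}: card=500; try (C,nl_idx)→3000, (B,hash)→5000, (B,nl_idx)→5000, (C,merge)→7500, (B,merge)→7750, (C,hash)→9500 …(+2); best=3000 via (C,nl_idx)
  {AB}: card=7500; try (B,hash)→4600, (A,merge)→5500, (B,merge)→5550, (A,hash)→5900, (B,nl_idx)→10200, (A,nl)→75250 …(+1); best=4600 via (B,hash)
  {BD}: card=1500; try (B,nl_idx)→2850, (D,hash)→2900, (B,merge)→3750, (D,merge)→3850, (B,hash)→4300, (B,nl)→37650 …(+1); best=2850 via (B,nl_idx)
  {BCE}: card=2500; try (E,hash)→7500, (E,nl_idx)→9500, (E,merge)→10250, (C,hash)→13750, (C,nl_idx)→17250, (C,merge)→23500 …(+2); best=7500 via (E,hash)
  {ABE}: card=37500; try (A,hash)→10150, (E,hash)→16100, (A,merge)→21500, (E,nl_idx)→102100, (E,merge)→111850, (A,nl)→378500 …(+1); best=10150 via (A,hash)
  {BDE}: card=7500; try (D,hash)→7150, (E,hash)→8350, (D,merge)→19850, (E,nl_idx)→22350, (E,merge)→23100, (D,nl)→191000 …(+1); best=7150 via (D,hash)
  {ABC}: card=15000; try (A,hash)→8900, (A,merge)→11000, (C,hash)→21100, (C,nl_idx)→87100, (C,merge)→114600, (A,nl)→153000 …(+1); best=8900 via (A,hash)
  {BCD}: card=3000; try (D,hash)→5900, (D,merge)→9350, (C,hash)→13350, (C,nl_idx)→19350, (C,merge)→25850, (D,nl)→78000 …(+1); best=5900 via (D,hash)
  {ABD}: card=45000; try (A,hash)→9750, (D,hash)→14500, (A,merge)→23850, (D,merge)→110950, (A,nl)→452850, (D,nl)→1129600; best=9750 via (A,hash)
  {ABCE}: card=75000; try (A,hash)→15400, (E,hash)→27900, (A,merge)→43000, (C,hash)→56650, (E,nl_idx)→203900, (E,merge)→236150 …(+5); best=15400 via (A,hash)
  {BCDE}: card=15000; try (D,hash)→12400, (E,hash)→12900, (C,hash)→23650, (D,merge)→41350, (E,nl_idx)→44900, (E,merge)→47150 …(+5); best=12400 via (D,hash)
  {ABDE}: card=225000; try (A,hash)→20050, (D,hash)→50050, (E,hash)→58750, (A,merge)→115150, (E,nl_idx)→594750, (D,merge)→649000 …(+4); best=20050 via (A,hash)
  {ABCD}: card=90000; try (A,hash)→14300, (D,hash)→26300, (A,merge)→47900, (C,hash)→63750, (D,merge)→235250, (C,nl_idx)→504750 …(+4); best=14300 via (A,hash)
  {ABCDE}: card=450000; try (A,hash)→32800, (D,hash)→92800, (E,hash)→108300, (A,merge)→240400, (C,hash)→254050, (E,nl_idx)→1184300 …(+8); best=32800 via (A,hash)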